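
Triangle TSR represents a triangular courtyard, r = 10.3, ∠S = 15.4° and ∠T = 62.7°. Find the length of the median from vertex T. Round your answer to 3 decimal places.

5.923

The third angle is ∠R = 180° − ∠T − ∠S = 101.90°.
Law of sines: t = r·sin T/sin R ≈ 9.3538.
Law of sines: s = r·sin S/sin R ≈ 2.7953.
Median from T: ½√(2·s² + 2·r² − t²) ≈ 5.9227.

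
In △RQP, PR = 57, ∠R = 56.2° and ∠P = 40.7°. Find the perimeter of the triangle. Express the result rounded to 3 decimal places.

The third angle is ∠Q = 180° − ∠P − ∠R = 83.10°.
Law of sines: QP = PR·sin R/sin Q ≈ 47.712.
Law of sines: RQ = PR·sin P/sin Q ≈ 37.441.
Semiperimeter s = (47.712+57+37.441)/2 = 71.076.
Perimeter = 47.712 + 57 + 37.441 = 142.15.

perimeter ≈ 142.152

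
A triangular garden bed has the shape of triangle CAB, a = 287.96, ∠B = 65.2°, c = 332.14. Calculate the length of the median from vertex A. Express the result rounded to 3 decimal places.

301.545

By the law of cosines, b² = c² + a² − 2·c·a·cos B = 1.13e+05, so b ≈ 336.16.
Median from A: ½√(2·b² + 2·c² − a²) ≈ 301.55.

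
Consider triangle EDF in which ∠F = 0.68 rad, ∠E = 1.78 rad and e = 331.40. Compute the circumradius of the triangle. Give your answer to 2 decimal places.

The third angle is ∠D = π − ∠F − ∠E = 0.682 rad.
Law of sines: d = e·sin D/sin E ≈ 213.45.
Law of sines: f = e·sin F/sin E ≈ 213.03.
Circumradius = e/(2 sin E) ≈ 169.39.

R ≈ 169.39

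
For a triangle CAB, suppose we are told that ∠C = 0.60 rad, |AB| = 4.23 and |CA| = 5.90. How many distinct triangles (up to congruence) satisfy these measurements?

|CA|·sin C = 5.90·sin(0.60 rad) ≈ 3.331.
Since |CA| sin C < |AB| < |CA| (3.331 < 4.23 < 5.90), two triangles exist.

2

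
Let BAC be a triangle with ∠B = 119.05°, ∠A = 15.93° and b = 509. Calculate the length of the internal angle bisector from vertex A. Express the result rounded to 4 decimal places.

The third angle is ∠C = 180° − ∠B − ∠A = 45.02°.
Law of sines: a = b·sin A/sin B ≈ 159.81.
Law of sines: c = b·sin C/sin B ≈ 411.86.
The bisector from A has length 2·c·b·cos(∠A/2)/(c+b) ≈ 450.91.

t_A ≈ 450.9116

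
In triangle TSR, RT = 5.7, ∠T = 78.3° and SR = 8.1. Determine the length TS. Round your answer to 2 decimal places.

Law of sines: sin S = RT·sin T/SR ≈ 0.68908.
Since SR ≥ RT, only the acute value applies: ∠S ≈ 43.56°.
Then ∠R = 180° − ∠T − ∠S ≈ 58.14°.
Law of sines gives TS = SR·sin R/sin T ≈ 7.0258.

7.03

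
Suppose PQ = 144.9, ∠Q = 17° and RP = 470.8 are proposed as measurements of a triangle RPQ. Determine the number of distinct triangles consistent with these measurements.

PQ·sin Q = 144.9·sin(17°) ≈ 42.36.
Since RP ≥ PQ, exactly one triangle exists.

1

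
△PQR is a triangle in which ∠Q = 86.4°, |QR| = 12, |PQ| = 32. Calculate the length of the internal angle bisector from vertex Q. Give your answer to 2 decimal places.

By the law of cosines, |RP|² = |PQ|² + |QR|² − 2·|PQ|·|QR|·cos Q = 1119.8, so |RP| ≈ 33.463.
The bisector from Q has length 2·|PQ|·|QR|·cos(∠Q/2)/(|PQ|+|QR|) ≈ 12.724.

12.72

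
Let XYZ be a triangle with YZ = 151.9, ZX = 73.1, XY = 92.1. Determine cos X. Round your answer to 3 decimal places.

-0.687

By the law of cosines, cos X = (ZX² + XY² − YZ²) / (2·ZX·XY) ≈ -0.68679, so ∠X ≈ 133.38°.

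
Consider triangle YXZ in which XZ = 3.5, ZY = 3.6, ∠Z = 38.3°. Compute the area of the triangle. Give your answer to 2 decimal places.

Area = ½·XZ·ZY·sin Z ≈ 3.9046.

3.90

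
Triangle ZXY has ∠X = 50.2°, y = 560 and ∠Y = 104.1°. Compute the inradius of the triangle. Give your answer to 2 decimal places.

The third angle is ∠Z = 180° − ∠X − ∠Y = 25.70°.
Law of sines: z = y·sin Z/sin Y ≈ 250.39.
Law of sines: x = y·sin X/sin Y ≈ 443.6.
Area = ½·y·z·sin X ≈ 53864.
Semiperimeter s = (250.39+443.6+560)/2 = 627.
Inradius = area/s = 53864/627 ≈ 85.908.

85.91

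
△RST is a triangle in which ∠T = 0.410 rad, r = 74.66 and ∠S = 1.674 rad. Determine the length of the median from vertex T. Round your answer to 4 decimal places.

The third angle is ∠R = π − ∠S − ∠T = 1.058 rad.
Law of sines: s = r·sin S/sin R ≈ 85.244.
Law of sines: t = r·sin T/sin R ≈ 34.161.
Median from T: ½√(2·r² + 2·s² − t²) ≈ 78.285.

m_T ≈ 78.2854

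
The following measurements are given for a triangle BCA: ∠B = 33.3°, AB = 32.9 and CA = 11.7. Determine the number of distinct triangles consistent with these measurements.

0

AB·sin B = 32.9·sin(33.3°) ≈ 18.06.
Since CA = 11.7 < 18.06 = AB sin B, no triangle exists.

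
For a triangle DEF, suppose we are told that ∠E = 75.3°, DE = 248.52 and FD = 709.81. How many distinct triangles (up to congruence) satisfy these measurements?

DE·sin E = 248.52·sin(75.3°) ≈ 240.4.
Since FD ≥ DE, exactly one triangle exists.

1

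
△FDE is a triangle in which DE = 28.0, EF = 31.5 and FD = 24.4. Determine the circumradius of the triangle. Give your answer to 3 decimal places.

By the law of cosines, cos F = (EF² + FD² − DE²) / (2·EF·FD) ≈ 0.52278, so ∠F ≈ 58.48°.
Circumradius = DE/(2 sin F) ≈ 16.423.

R ≈ 16.423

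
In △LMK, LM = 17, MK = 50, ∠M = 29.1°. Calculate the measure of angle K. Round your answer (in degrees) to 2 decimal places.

13.24

By the law of cosines, KL² = LM² + MK² − 2·LM·MK·cos M = 1303.6, so KL ≈ 36.105.
Law of cosines again: cos K = (MK² + KL² − LM²)/(2·MK·KL) ≈ 0.97343, so ∠K ≈ 13.24°.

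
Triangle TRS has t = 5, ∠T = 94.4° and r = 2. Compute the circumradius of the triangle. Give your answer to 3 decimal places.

2.507

Law of sines: sin R = r·sin T/t ≈ 0.39882.
Since t ≥ r, only the acute value applies: ∠R ≈ 23.50°.
Then ∠S = 180° − ∠T − ∠R ≈ 62.10°.
Law of sines gives s = t·sin S/sin T ≈ 4.4317.
Circumradius = t/(2 sin T) ≈ 2.5074.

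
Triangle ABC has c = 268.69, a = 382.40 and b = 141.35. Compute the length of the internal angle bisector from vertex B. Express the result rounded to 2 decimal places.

By the law of cosines, cos B = (c² + a² − b²) / (2·c·a) ≈ 0.96569, so ∠B ≈ 15.05°.
The bisector from B has length 2·c·a·cos(∠B/2)/(c+a) ≈ 312.9.

312.90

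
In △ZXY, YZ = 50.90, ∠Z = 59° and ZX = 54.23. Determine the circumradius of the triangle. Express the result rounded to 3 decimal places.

R ≈ 30.245

By the law of cosines, XY² = YZ² + ZX² − 2·YZ·ZX·cos Z = 2688.4, so XY ≈ 51.85.
Area = ½·YZ·ZX·sin Z ≈ 1183.
Circumradius = XY/(2 sin Z) ≈ 30.245.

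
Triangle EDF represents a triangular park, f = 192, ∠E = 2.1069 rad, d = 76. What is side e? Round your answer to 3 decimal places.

239.889

By the law of cosines, e² = d² + f² − 2·d·f·cos E = 57547, so e ≈ 239.89.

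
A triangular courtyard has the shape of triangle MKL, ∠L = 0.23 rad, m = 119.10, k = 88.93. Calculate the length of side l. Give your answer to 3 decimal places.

By the law of cosines, l² = m² + k² − 2·m·k·cos L = 1468.1, so l ≈ 38.315.

38.315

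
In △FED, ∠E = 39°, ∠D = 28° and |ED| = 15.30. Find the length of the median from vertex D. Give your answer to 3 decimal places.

The third angle is ∠F = 180° − ∠E − ∠D = 113.00°.
Law of sines: |DF| = |ED|·sin E/sin F ≈ 10.46.
Law of sines: |FE| = |ED|·sin D/sin F ≈ 7.8032.
Median from D: ½√(2·|ED|² + 2·|DF|² − |FE|²) ≈ 12.511.

m_D ≈ 12.511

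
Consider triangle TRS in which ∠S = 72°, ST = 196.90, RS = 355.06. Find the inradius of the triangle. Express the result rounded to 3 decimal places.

By the law of cosines, TR² = RS² + ST² − 2·RS·ST·cos S = 1.2163e+05, so TR ≈ 348.75.
Area = ½·RS·ST·sin S ≈ 33245.
Semiperimeter s = (355.06+196.9+348.75)/2 = 450.36.
Inradius = area/s = 33245/450.36 ≈ 73.819.

r ≈ 73.819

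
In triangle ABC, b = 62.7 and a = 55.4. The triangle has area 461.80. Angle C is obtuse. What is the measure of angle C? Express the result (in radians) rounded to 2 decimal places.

2.87

From area = ½·a·b·sin C, we get sin C = 2·area/(a·b) ≈ 0.26589.
Taking the obtuse solution, ∠C ≈ 2.872 rad.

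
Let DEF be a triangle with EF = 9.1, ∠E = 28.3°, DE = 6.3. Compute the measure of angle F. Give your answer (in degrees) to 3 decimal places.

By the law of cosines, FD² = DE² + EF² − 2·DE·EF·cos E = 21.544, so FD ≈ 4.6416.
Law of cosines again: cos F = (EF² + FD² − DE²)/(2·EF·FD) ≈ 0.76547, so ∠F ≈ 40.05°.

∠F ≈ 40.051°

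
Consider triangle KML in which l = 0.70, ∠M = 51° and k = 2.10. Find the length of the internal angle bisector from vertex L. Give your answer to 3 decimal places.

t_L ≈ 1.883

By the law of cosines, m² = l² + k² − 2·l·k·cos M = 3.0498, so m ≈ 1.7464.
Law of cosines again: cos L = (k² + m² − l²)/(2·k·m) ≈ 0.95024, so ∠L ≈ 18.15°.
The bisector from L has length 2·k·m·cos(∠L/2)/(k+m) ≈ 1.8831.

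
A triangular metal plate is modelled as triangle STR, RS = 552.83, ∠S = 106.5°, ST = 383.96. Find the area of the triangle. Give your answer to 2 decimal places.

Area = ½·RS·ST·sin S ≈ 1.0176e+05.

101761.75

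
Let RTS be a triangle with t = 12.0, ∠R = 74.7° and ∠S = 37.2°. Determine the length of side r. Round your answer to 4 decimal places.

The third angle is ∠T = 180° − ∠S − ∠R = 68.10°.
Law of sines: r = t·sin R/sin T ≈ 12.475.

12.4749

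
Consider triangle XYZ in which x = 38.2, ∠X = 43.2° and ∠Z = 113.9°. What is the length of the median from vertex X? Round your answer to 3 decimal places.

The third angle is ∠Y = 180° − ∠Z − ∠X = 22.90°.
Law of sines: y = x·sin Y/sin X ≈ 21.714.
Law of sines: z = x·sin Z/sin X ≈ 51.018.
Median from X: ½√(2·y² + 2·z² − x²) ≈ 34.24.

34.240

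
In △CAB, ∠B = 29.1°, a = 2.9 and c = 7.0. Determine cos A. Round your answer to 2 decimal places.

By the law of cosines, b² = c² + a² − 2·c·a·cos B = 21.935, so b ≈ 4.6835.
Law of cosines again: cos A = (b² + c² − a²)/(2·b·c) ≈ 0.95358, so ∠A ≈ 17.53°.

cos A ≈ 0.95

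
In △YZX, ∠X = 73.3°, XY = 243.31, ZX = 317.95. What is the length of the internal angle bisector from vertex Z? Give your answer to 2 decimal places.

By the law of cosines, YZ² = ZX² + XY² − 2·ZX·XY·cos X = 1.1583e+05, so YZ ≈ 340.34.
Law of cosines again: cos Z = (YZ² + ZX² − XY²)/(2·YZ·ZX) ≈ 0.72878, so ∠Z ≈ 43.22°.
The bisector from Z has length 2·YZ·ZX·cos(∠Z/2)/(YZ+ZX) ≈ 305.66.

t_Z ≈ 305.66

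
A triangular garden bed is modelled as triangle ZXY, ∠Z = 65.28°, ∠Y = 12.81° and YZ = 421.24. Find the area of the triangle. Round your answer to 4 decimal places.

area ≈ 18261.7234

The third angle is ∠X = 180° − ∠Y − ∠Z = 101.91°.
Law of sines: XY = YZ·sin Z/sin X ≈ 391.06.
Law of sines: ZX = YZ·sin Y/sin X ≈ 95.452.
Area = ½·YZ·XY·sin Y ≈ 18262.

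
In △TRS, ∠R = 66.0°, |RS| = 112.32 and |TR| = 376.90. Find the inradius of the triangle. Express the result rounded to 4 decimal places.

46.2621

By the law of cosines, |ST|² = |TR|² + |RS|² − 2·|TR|·|RS|·cos R = 1.2023e+05, so |ST| ≈ 346.75.
Area = ½·|TR|·|RS|·sin R ≈ 19337.
Semiperimeter s = (112.32+346.75+376.9)/2 = 417.98.
Inradius = area/s = 19337/417.98 ≈ 46.262.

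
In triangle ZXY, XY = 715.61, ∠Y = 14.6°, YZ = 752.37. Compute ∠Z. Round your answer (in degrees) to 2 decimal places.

By the law of cosines, ZX² = XY² + YZ² − 2·XY·YZ·cos Y = 36122, so ZX ≈ 190.06.
Law of cosines again: cos Z = (YZ² + ZX² − XY²)/(2·YZ·ZX) ≈ 0.31500, so ∠Z ≈ 71.64°.

∠Z ≈ 71.64°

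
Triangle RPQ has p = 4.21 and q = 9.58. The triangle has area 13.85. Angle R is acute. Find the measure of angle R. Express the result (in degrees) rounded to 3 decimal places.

43.378

From area = ½·p·q·sin R, we get sin R = 2·area/(p·q) ≈ 0.68680.
Taking the acute solution, ∠R ≈ 43.38°.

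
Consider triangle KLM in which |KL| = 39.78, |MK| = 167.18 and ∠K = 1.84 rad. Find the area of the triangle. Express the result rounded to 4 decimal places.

area ≈ 3205.4461

Area = ½·|MK|·|KL|·sin K ≈ 3205.4.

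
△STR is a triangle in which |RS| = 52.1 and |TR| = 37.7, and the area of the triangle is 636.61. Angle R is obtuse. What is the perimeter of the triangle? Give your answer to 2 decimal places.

From area = ½·|TR|·|RS|·sin R, we get sin R = 2·area/(|TR|·|RS|) ≈ 0.64822.
Taking the obtuse solution, ∠R ≈ 139.59°.
Law of cosines then gives |ST| ≈ 84.421.
Perimeter = 37.7 + 52.1 + 84.421 = 174.22.

perimeter ≈ 174.22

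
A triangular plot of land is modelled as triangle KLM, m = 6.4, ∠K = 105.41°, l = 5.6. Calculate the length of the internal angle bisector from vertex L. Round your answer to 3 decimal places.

By the law of cosines, k² = l² + m² − 2·l·m·cos K = 91.367, so k ≈ 9.5586.
Law of cosines again: cos L = (m² + k² − l²)/(2·m·k) ≈ 0.82523, so ∠L ≈ 34.39°.
The bisector from L has length 2·m·k·cos(∠L/2)/(m+k) ≈ 7.3241.

7.324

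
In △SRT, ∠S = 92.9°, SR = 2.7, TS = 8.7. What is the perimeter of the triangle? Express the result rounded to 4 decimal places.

By the law of cosines, RT² = TS² + SR² − 2·TS·SR·cos S = 85.357, so RT ≈ 9.2389.
Semiperimeter s = (9.2389+8.7+2.7)/2 = 10.319.
Perimeter = 9.2389 + 8.7 + 2.7 = 20.639.

perimeter ≈ 20.6389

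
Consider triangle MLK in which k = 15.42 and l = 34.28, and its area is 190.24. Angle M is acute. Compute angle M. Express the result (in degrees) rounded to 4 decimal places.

From area = ½·l·k·sin M, we get sin M = 2·area/(l·k) ≈ 0.71979.
Taking the acute solution, ∠M ≈ 46.04°.

∠M ≈ 46.0373°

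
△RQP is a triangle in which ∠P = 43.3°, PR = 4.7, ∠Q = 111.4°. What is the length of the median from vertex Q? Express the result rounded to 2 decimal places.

m_Q ≈ 1.67

The third angle is ∠R = 180° − ∠Q − ∠P = 25.30°.
Law of sines: QP = PR·sin R/sin Q ≈ 2.1573.
Law of sines: RQ = PR·sin P/sin Q ≈ 3.462.
Median from Q: ½√(2·RQ² + 2·QP² − PR²) ≈ 1.6725.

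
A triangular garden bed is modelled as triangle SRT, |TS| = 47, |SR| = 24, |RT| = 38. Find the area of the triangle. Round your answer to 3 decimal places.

Semiperimeter s = (38 + 47 + 24)/2 = 54.5.
Heron's formula: area = √(54.5·16.5·7.5·30.5) ≈ 453.55.

453.545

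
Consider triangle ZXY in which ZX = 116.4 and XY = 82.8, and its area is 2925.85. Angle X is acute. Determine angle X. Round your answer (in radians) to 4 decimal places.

∠X ≈ 0.6525 rad

From area = ½·ZX·XY·sin X, we get sin X = 2·area/(ZX·XY) ≈ 0.60715.
Taking the acute solution, ∠X ≈ 0.652 rad.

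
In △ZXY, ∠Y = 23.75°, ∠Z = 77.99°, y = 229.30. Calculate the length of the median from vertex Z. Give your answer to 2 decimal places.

The third angle is ∠X = 180° − ∠Y − ∠Z = 78.26°.
Law of sines: z = y·sin Z/sin Y ≈ 556.88.
Law of sines: x = y·sin X/sin Y ≈ 557.43.
Median from Z: ½√(2·x² + 2·y² − z²) ≈ 322.68.

m_Z ≈ 322.68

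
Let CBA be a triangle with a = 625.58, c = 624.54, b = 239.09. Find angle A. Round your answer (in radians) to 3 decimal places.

By the law of cosines, cos A = (c² + b² − a²) / (2·c·b) ≈ 0.18706, so ∠A ≈ 1.383 rad.

∠A ≈ 1.383 rad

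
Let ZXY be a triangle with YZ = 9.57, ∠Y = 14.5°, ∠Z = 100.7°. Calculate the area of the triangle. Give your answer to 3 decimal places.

The third angle is ∠X = 180° − ∠Y − ∠Z = 64.80°.
Law of sines: XY = YZ·sin Z/sin X ≈ 10.393.
Law of sines: ZX = YZ·sin Y/sin X ≈ 2.6482.
Area = ½·YZ·XY·sin Y ≈ 12.451.

area ≈ 12.451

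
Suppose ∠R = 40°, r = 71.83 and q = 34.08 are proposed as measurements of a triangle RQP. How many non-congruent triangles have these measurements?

q·sin R = 34.08·sin(40°) ≈ 21.91.
Since r ≥ q, exactly one triangle exists.

1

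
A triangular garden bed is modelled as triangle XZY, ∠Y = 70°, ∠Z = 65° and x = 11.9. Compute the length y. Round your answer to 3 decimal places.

15.814

The third angle is ∠X = 180° − ∠Z − ∠Y = 45.00°.
Law of sines: y = x·sin Y/sin X ≈ 15.814.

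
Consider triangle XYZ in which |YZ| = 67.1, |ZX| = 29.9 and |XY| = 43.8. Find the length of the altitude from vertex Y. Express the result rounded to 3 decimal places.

33.463

Semiperimeter s = (67.1 + 29.9 + 43.8)/2 = 70.4.
Heron's formula: area = √(70.4·3.3·40.5·26.6) ≈ 500.28.
The altitude from Y has length 2·area/|ZX| ≈ 33.463.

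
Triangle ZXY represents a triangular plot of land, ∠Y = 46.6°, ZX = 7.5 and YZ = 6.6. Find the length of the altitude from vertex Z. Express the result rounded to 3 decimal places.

Law of sines: sin X = YZ·sin Y/ZX ≈ 0.63939.
Since ZX ≥ YZ, only the acute value applies: ∠X ≈ 39.75°.
Then ∠Z = 180° − ∠Y − ∠X ≈ 93.65°.
Law of sines gives XY = ZX·sin Z/sin Y ≈ 10.301.
Area = ½·ZX·YZ·sin Z ≈ 24.7.
The altitude from Z has length 2·area/XY ≈ 4.7954.

4.795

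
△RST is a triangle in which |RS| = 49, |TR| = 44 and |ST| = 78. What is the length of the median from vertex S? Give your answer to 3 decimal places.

Median from S: ½√(2·|RS|² + 2·|ST|² − |TR|²) ≈ 61.307.

m_S ≈ 61.307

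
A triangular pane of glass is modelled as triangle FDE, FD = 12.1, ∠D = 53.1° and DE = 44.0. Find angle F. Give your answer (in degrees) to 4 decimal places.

∠F ≈ 112.1432°

By the law of cosines, EF² = FD² + DE² − 2·FD·DE·cos D = 1443.1, so EF ≈ 37.988.
Law of cosines again: cos F = (EF² + FD² − DE²)/(2·EF·FD) ≈ -0.37692, so ∠F ≈ 112.14°.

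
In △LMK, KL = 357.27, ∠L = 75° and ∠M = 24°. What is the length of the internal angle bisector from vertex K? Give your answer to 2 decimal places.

382.34

The third angle is ∠K = 180° − ∠L − ∠M = 81.00°.
Law of sines: MK = KL·sin L/sin M ≈ 848.45.
Law of sines: LM = KL·sin K/sin M ≈ 867.57.
The bisector from K has length 2·MK·KL·cos(∠K/2)/(MK+KL) ≈ 382.34.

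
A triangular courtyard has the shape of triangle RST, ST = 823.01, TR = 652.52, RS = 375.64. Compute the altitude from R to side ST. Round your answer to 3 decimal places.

Semiperimeter s = (823.01 + 652.52 + 375.64)/2 = 925.59.
Heron's formula: area = √(925.59·102.58·273.07·549.95) ≈ 1.194e+05.
The altitude from R has length 2·area/ST ≈ 290.17.

h_R ≈ 290.166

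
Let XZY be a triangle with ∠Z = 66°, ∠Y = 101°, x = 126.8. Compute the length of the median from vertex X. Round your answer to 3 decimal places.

The third angle is ∠X = 180° − ∠Z − ∠Y = 13.00°.
Law of sines: z = x·sin Z/sin X ≈ 514.95.
Law of sines: y = x·sin Y/sin X ≈ 553.32.
Median from X: ½√(2·z² + 2·y² − x²) ≈ 530.7.

530.705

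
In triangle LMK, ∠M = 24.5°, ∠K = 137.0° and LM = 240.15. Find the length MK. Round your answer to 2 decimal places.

111.73

The third angle is ∠L = 180° − ∠M − ∠K = 18.50°.
Law of sines: MK = LM·sin L/sin K ≈ 111.73.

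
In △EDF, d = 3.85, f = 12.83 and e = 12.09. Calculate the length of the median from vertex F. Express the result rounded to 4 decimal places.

6.2724

Median from F: ½√(2·e² + 2·d² − f²) ≈ 6.2724.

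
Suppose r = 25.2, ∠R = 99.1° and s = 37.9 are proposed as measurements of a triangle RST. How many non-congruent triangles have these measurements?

s·sin R = 37.9·sin(99.1°) ≈ 37.42.
Since ∠R is not acute, a triangle exists only if r > s; here r ≤ s, so there is no triangle.

0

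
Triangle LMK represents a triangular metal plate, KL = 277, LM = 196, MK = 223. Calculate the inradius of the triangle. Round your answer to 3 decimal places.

Semiperimeter s = (223 + 277 + 196)/2 = 348.
Heron's formula: area = √(348·125·71·152) ≈ 21667.
Inradius = area/s = 21667/348 ≈ 62.261.

r ≈ 62.261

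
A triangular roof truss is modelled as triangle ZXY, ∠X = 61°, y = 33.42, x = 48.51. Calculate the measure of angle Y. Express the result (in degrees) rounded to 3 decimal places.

Law of sines: sin Y = y·sin X/x ≈ 0.60255.
Since x ≥ y, only the acute value applies: ∠Y ≈ 37.05°.
Then ∠Z = 180° − ∠X − ∠Y ≈ 81.95°.

∠Y ≈ 37.053°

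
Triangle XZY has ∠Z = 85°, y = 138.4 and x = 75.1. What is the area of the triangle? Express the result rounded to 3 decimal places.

Area = ½·y·x·sin Z ≈ 5177.1.

area ≈ 5177.144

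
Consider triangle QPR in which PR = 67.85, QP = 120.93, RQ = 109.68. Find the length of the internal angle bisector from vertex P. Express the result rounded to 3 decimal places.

By the law of cosines, cos P = (QP² + PR² − RQ²) / (2·QP·PR) ≈ 0.43863, so ∠P ≈ 63.98°.
The bisector from P has length 2·QP·PR·cos(∠P/2)/(QP+PR) ≈ 73.725.

t_P ≈ 73.725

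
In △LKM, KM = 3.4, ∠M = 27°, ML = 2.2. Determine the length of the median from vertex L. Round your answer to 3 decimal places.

By the law of cosines, LK² = KM² + ML² − 2·KM·ML·cos M = 3.0705, so LK ≈ 1.7523.
Median from L: ½√(2·ML² + 2·LK² − KM²) ≈ 1.0321.

m_L ≈ 1.032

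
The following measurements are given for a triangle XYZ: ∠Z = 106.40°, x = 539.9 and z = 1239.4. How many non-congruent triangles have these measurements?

x·sin Z = 539.9·sin(106.40°) ≈ 517.9.
Since ∠Z is not acute, a triangle exists only if z > x; here z > x, so there is exactly one triangle.

1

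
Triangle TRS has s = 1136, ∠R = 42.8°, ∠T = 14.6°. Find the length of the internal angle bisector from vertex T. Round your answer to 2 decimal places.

t_T ≈ 1006.10

The third angle is ∠S = 180° − ∠T − ∠R = 122.60°.
Law of sines: t = s·sin T/sin S ≈ 339.9.
Law of sines: r = s·sin R/sin S ≈ 916.19.
The bisector from T has length 2·r·s·cos(∠T/2)/(r+s) ≈ 1006.1.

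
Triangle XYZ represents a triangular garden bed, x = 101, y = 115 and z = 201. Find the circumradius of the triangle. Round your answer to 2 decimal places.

147.22

By the law of cosines, cos X = (y² + z² − x²) / (2·y·z) ≈ 0.93933, so ∠X ≈ 20.06°.
Circumradius = x/(2 sin X) ≈ 147.22.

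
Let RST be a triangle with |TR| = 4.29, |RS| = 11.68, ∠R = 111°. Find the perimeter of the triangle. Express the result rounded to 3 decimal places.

perimeter ≈ 29.781

By the law of cosines, |ST|² = |TR|² + |RS|² − 2·|TR|·|RS|·cos R = 190.74, so |ST| ≈ 13.811.
Semiperimeter s = (13.811+4.29+11.68)/2 = 14.89.
Perimeter = 13.811 + 4.29 + 11.68 = 29.781.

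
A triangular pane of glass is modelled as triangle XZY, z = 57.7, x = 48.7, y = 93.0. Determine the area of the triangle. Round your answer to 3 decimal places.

1196.175

Semiperimeter s = (48.7 + 57.7 + 93)/2 = 99.7.
Heron's formula: area = √(99.7·51·42·6.7) ≈ 1196.2.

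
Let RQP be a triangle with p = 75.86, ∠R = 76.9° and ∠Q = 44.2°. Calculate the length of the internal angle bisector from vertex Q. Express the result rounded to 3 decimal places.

74.807

The third angle is ∠P = 180° − ∠R − ∠Q = 58.90°.
Law of sines: r = p·sin R/sin P ≈ 86.288.
Law of sines: q = p·sin Q/sin P ≈ 61.765.
The bisector from Q has length 2·p·r·cos(∠Q/2)/(p+r) ≈ 74.807.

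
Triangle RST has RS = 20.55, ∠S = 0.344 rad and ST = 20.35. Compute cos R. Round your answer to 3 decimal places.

cos R ≈ 0.199

By the law of cosines, TR² = RS² + ST² − 2·RS·ST·cos S = 49.041, so TR ≈ 7.0029.
Law of cosines again: cos R = (TR² + RS² − ST²)/(2·TR·RS) ≈ 0.19881, so ∠R ≈ 1.371 rad.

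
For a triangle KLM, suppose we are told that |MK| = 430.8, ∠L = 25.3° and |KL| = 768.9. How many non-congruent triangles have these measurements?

2

|KL|·sin L = 768.9·sin(25.3°) ≈ 328.6.
Since |KL| sin L < |MK| < |KL| (328.6 < 430.8 < 768.9), two triangles exist.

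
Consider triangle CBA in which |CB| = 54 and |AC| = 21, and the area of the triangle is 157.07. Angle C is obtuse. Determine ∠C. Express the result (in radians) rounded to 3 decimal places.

∠C ≈ 2.861 rad

From area = ½·|AC|·|CB|·sin C, we get sin C = 2·area/(|AC|·|CB|) ≈ 0.27702.
Taking the obtuse solution, ∠C ≈ 2.861 rad.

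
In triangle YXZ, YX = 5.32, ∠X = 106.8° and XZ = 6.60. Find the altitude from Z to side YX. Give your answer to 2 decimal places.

6.32

By the law of cosines, ZY² = YX² + XZ² − 2·YX·XZ·cos X = 92.159, so ZY ≈ 9.6.
Area = ½·YX·XZ·sin X ≈ 16.807.
The altitude from Z has length 2·area/YX ≈ 6.3183.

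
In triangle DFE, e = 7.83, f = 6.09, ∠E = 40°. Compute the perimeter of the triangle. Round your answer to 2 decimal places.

Law of sines: sin F = f·sin E/e ≈ 0.49995.
Since e ≥ f, only the acute value applies: ∠F ≈ 30.00°.
Then ∠D = 180° − ∠E − ∠F ≈ 110.00°.
Law of sines gives d = e·sin D/sin E ≈ 11.446.
Semiperimeter s = (11.446+6.09+7.83)/2 = 12.683.
Perimeter = 11.446 + 6.09 + 7.83 = 25.366.

perimeter ≈ 25.37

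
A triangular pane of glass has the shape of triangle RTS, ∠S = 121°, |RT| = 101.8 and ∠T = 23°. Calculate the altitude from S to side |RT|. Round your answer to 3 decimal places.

The third angle is ∠R = 180° − ∠T − ∠S = 36.00°.
Law of sines: |TS| = |RT|·sin R/sin S ≈ 69.807.
Law of sines: |SR| = |RT|·sin T/sin S ≈ 46.405.
Area = ½·|RT|·|TS|·sin T ≈ 1388.3.
The altitude from S has length 2·area/|RT| ≈ 27.276.

27.276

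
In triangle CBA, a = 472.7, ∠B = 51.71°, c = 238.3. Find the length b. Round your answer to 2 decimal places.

375.01

By the law of cosines, b² = a² + c² − 2·a·c·cos B = 1.4063e+05, so b ≈ 375.01.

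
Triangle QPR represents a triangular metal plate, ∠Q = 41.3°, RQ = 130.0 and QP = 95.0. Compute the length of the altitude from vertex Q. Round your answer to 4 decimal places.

94.9542

By the law of cosines, PR² = RQ² + QP² − 2·RQ·QP·cos Q = 7368.8, so PR ≈ 85.842.
Area = ½·RQ·QP·sin Q ≈ 4075.5.
The altitude from Q has length 2·area/PR ≈ 94.954.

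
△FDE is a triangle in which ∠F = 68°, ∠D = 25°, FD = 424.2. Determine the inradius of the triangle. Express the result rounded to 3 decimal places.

70.779

The third angle is ∠E = 180° − ∠F − ∠D = 87.00°.
Law of sines: DE = FD·sin F/sin E ≈ 393.85.
Law of sines: EF = FD·sin D/sin E ≈ 179.52.
Area = ½·FD·DE·sin D ≈ 35304.
Semiperimeter s = (393.85+179.52+424.2)/2 = 498.79.
Inradius = area/s = 35304/498.79 ≈ 70.779.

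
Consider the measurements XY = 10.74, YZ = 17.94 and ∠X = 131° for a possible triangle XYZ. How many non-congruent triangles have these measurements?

1

XY·sin X = 10.74·sin(131°) ≈ 8.106.
Since ∠X is not acute, a triangle exists only if YZ > XY; here YZ > XY, so there is exactly one triangle.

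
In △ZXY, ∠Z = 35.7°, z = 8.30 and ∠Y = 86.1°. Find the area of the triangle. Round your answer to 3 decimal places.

area ≈ 50.051

The third angle is ∠X = 180° − ∠Y − ∠Z = 58.20°.
Law of sines: x = z·sin X/sin Z ≈ 12.088.
Law of sines: y = z·sin Y/sin Z ≈ 14.191.
Area = ½·z·x·sin Y ≈ 50.051.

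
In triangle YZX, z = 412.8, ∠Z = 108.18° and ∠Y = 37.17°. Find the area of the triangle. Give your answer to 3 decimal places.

30805.922

The third angle is ∠X = 180° − ∠Y − ∠Z = 34.65°.
Law of sines: y = z·sin Y/sin Z ≈ 262.51.
Law of sines: x = z·sin X/sin Z ≈ 247.03.
Area = ½·z·y·sin X ≈ 30806.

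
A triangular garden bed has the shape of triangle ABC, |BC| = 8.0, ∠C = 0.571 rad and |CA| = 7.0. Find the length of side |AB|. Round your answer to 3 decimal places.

4.332

By the law of cosines, |AB|² = |BC|² + |CA|² − 2·|BC|·|CA|·cos C = 18.768, so |AB| ≈ 4.3322.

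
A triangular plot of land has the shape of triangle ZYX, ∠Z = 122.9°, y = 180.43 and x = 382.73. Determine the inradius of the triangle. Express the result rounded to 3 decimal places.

54.330

By the law of cosines, z² = y² + x² − 2·y·x·cos Z = 2.5406e+05, so z ≈ 504.04.
Area = ½·y·x·sin Z ≈ 28990.
Semiperimeter s = (504.04+180.43+382.73)/2 = 533.6.
Inradius = area/s = 28990/533.6 ≈ 54.33.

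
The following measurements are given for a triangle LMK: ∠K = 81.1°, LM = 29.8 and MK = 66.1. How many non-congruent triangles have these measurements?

0

MK·sin K = 66.1·sin(81.1°) ≈ 65.3.
Since LM = 29.8 < 65.3 = MK sin K, no triangle exists.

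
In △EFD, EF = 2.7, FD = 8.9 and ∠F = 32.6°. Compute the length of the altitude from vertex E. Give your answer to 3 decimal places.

By the law of cosines, DE² = EF² + FD² − 2·EF·FD·cos F = 46.012, so DE ≈ 6.7832.
Area = ½·EF·FD·sin F ≈ 6.4733.
The altitude from E has length 2·area/FD ≈ 1.4547.

1.455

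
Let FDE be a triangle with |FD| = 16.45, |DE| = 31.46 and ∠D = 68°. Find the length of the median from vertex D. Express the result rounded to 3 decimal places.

20.298

By the law of cosines, |EF|² = |FD|² + |DE|² − 2·|FD|·|DE|·cos D = 872.6, so |EF| ≈ 29.54.
Median from D: ½√(2·|FD|² + 2·|DE|² − |EF|²) ≈ 20.298.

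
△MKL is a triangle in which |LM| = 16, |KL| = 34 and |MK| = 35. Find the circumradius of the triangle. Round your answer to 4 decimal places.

By the law of cosines, cos M = (|LM|² + |MK|² − |KL|²) / (2·|LM|·|MK|) ≈ 0.29018, so ∠M ≈ 73.13°.
Circumradius = |KL|/(2 sin M) ≈ 17.764.

R ≈ 17.7644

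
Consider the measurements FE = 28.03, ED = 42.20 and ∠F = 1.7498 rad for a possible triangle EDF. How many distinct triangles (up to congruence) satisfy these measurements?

1

FE·sin F = 28.03·sin(1.7498 rad) ≈ 27.58.
Since ∠F is not acute, a triangle exists only if ED > FE; here ED > FE, so there is exactly one triangle.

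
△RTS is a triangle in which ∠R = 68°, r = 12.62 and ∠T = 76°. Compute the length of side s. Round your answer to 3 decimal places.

8.000

The third angle is ∠S = 180° − ∠R − ∠T = 36.00°.
Law of sines: s = r·sin S/sin R ≈ 8.0004.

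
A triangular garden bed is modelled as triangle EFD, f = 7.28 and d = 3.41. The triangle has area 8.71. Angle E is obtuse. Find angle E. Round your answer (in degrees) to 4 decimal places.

∠E ≈ 135.4350°

From area = ½·f·d·sin E, we get sin E = 2·area/(f·d) ≈ 0.70172.
Taking the obtuse solution, ∠E ≈ 135.44°.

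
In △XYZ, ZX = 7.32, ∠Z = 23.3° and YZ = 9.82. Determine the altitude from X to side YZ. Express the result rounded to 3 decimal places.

By the law of cosines, XY² = YZ² + ZX² − 2·YZ·ZX·cos Z = 17.975, so XY ≈ 4.2396.
Area = ½·YZ·ZX·sin Z ≈ 14.216.
The altitude from X has length 2·area/YZ ≈ 2.8954.

2.895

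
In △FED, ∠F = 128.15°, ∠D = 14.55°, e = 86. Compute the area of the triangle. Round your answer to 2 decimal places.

1205.61

The third angle is ∠E = 180° − ∠D − ∠F = 37.30°.
Law of sines: f = e·sin F/sin E ≈ 111.6.
Law of sines: d = e·sin D/sin E ≈ 35.653.
Area = ½·e·f·sin D ≈ 1205.6.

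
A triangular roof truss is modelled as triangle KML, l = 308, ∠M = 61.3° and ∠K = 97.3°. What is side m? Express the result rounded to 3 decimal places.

The third angle is ∠L = 180° − ∠K − ∠M = 21.40°.
Law of sines: m = l·sin M/sin L ≈ 740.42.

740.417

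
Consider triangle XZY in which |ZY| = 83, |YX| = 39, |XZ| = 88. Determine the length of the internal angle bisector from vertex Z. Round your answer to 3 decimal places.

83.211

By the law of cosines, cos Z = (|XZ|² + |ZY|² − |YX|²) / (2·|XZ|·|ZY|) ≈ 0.89759, so ∠Z ≈ 26.16°.
The bisector from Z has length 2·|XZ|·|ZY|·cos(∠Z/2)/(|XZ|+|ZY|) ≈ 83.211.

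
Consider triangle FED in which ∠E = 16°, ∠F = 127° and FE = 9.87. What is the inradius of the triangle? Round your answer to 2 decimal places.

The third angle is ∠D = 180° − ∠F − ∠E = 37.00°.
Law of sines: ED = FE·sin F/sin D ≈ 13.098.
Law of sines: DF = FE·sin E/sin D ≈ 4.5206.
Area = ½·FE·ED·sin E ≈ 17.817.
Semiperimeter s = (13.098+4.5206+9.87)/2 = 13.744.
Inradius = area/s = 17.817/13.744 ≈ 1.2963.

1.30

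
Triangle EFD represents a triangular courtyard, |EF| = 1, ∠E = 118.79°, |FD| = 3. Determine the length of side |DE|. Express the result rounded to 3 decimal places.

Law of sines: sin D = |EF|·sin E/|FD| ≈ 0.29213.
Since |FD| ≥ |EF|, only the acute value applies: ∠D ≈ 16.99°.
Then ∠F = 180° − ∠E − ∠D ≈ 44.22°.
Law of sines gives |DE| = |FD|·sin F/sin E ≈ 2.3875.

2.388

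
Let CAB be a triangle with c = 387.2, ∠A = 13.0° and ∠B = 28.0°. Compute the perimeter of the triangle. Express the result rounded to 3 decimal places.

797.042

The third angle is ∠C = 180° − ∠A − ∠B = 139.00°.
Law of sines: a = c·sin A/sin C ≈ 132.76.
Law of sines: b = c·sin B/sin C ≈ 277.08.
Semiperimeter s = (387.2+132.76+277.08)/2 = 398.52.
Perimeter = 387.2 + 132.76 + 277.08 = 797.04.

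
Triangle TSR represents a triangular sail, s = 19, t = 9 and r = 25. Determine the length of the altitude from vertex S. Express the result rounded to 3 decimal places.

Semiperimeter p = (9 + 19 + 25)/2 = 26.5.
Heron's formula: area = √(26.5·17.5·7.5·1.5) ≈ 72.23.
The altitude from S has length 2·area/s ≈ 7.6032.

h_S ≈ 7.603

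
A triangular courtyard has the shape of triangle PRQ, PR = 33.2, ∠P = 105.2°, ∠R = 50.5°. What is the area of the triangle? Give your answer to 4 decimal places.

The third angle is ∠Q = 180° − ∠P − ∠R = 24.30°.
Law of sines: RQ = PR·sin P/sin Q ≈ 77.855.
Law of sines: QP = PR·sin R/sin Q ≈ 62.253.
Area = ½·PR·RQ·sin R ≈ 997.25.

997.2452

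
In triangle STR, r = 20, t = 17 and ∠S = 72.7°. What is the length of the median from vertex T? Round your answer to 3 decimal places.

By the law of cosines, s² = t² + r² − 2·t·r·cos S = 486.79, so s ≈ 22.063.
Median from T: ½√(2·r² + 2·s² − t²) ≈ 19.265.

m_T ≈ 19.265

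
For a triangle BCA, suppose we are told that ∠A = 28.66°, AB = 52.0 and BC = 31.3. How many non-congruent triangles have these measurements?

AB·sin A = 52.0·sin(28.66°) ≈ 24.94.
Since AB sin A < BC < AB (24.94 < 31.3 < 52.0), two triangles exist.

2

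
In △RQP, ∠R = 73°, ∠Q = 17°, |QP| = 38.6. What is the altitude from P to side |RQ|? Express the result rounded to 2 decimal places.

11.29

The third angle is ∠P = 180° − ∠R − ∠Q = 90.00°.
Law of sines: |PR| = |QP|·sin Q/sin R ≈ 11.801.
Law of sines: |RQ| = |QP|·sin P/sin R ≈ 40.364.
Area = ½·|QP|·|PR|·sin P ≈ 227.76.
The altitude from P has length 2·area/|RQ| ≈ 11.286.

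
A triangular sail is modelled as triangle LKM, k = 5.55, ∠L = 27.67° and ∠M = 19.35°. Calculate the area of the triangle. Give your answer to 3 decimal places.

The third angle is ∠K = 180° − ∠M − ∠L = 132.98°.
Law of sines: l = k·sin L/sin K ≈ 3.5229.
Law of sines: m = k·sin M/sin K ≈ 2.5136.
Area = ½·k·l·sin M ≈ 3.2391.

area ≈ 3.239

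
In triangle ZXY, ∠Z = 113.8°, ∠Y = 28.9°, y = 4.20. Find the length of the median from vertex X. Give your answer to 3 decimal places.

5.788

The third angle is ∠X = 180° − ∠Y − ∠Z = 37.30°.
Law of sines: z = y·sin Z/sin Y ≈ 7.9515.
Law of sines: x = y·sin X/sin Y ≈ 5.2664.
Median from X: ½√(2·y² + 2·z² − x²) ≈ 5.7879.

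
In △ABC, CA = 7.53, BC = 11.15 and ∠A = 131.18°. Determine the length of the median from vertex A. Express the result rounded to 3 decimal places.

m_A ≈ 2.838

Law of sines: sin B = CA·sin A/BC ≈ 0.50829.
Since BC ≥ CA, only the acute value applies: ∠B ≈ 30.55°.
Then ∠C = 180° − ∠A − ∠B ≈ 18.27°.
Law of sines gives AB = BC·sin C/sin A ≈ 4.6443.
Median from A: ½√(2·CA² + 2·AB² − BC²) ≈ 2.838.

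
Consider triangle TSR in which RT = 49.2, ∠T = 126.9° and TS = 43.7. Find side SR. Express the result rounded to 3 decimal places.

83.140

By the law of cosines, SR² = RT² + TS² − 2·RT·TS·cos T = 6912.2, so SR ≈ 83.14.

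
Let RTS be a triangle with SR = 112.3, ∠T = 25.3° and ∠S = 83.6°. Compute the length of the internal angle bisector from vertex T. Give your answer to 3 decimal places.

The third angle is ∠R = 180° − ∠T − ∠S = 71.10°.
Law of sines: TS = SR·sin R/sin T ≈ 248.61.
Law of sines: RT = SR·sin S/sin T ≈ 261.14.
The bisector from T has length 2·RT·TS·cos(∠T/2)/(RT+TS) ≈ 248.54.

t_T ≈ 248.538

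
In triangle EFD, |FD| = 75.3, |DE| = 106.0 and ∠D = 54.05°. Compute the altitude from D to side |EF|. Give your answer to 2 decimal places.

74.44

By the law of cosines, |EF|² = |FD|² + |DE|² − 2·|FD|·|DE|·cos D = 7534.2, so |EF| ≈ 86.8.
Area = ½·|FD|·|DE|·sin D ≈ 3230.8.
The altitude from D has length 2·area/|EF| ≈ 74.442.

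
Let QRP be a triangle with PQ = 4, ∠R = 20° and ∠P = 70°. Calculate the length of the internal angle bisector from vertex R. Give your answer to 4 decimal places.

11.1594

The third angle is ∠Q = 180° − ∠R − ∠P = 90.00°.
Law of sines: RP = PQ·sin Q/sin R ≈ 11.695.
Law of sines: QR = PQ·sin P/sin R ≈ 10.99.
The bisector from R has length 2·QR·RP·cos(∠R/2)/(QR+RP) ≈ 11.159.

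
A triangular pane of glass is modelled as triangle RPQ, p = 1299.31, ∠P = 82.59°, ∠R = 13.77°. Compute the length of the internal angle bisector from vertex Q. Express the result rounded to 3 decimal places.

The third angle is ∠Q = 180° − ∠R − ∠P = 83.64°.
Law of sines: r = p·sin R/sin P ≈ 311.87.
Law of sines: q = p·sin Q/sin P ≈ 1302.2.
The bisector from Q has length 2·r·p·cos(∠Q/2)/(r+p) ≈ 374.86.

374.864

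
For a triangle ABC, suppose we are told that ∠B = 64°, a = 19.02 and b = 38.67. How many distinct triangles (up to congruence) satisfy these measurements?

1

a·sin B = 19.02·sin(64°) ≈ 17.1.
Since b ≥ a, exactly one triangle exists.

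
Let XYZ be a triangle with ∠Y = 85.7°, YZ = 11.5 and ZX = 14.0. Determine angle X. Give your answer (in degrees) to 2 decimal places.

Law of sines: sin X = YZ·sin Y/ZX ≈ 0.81912.
Since ZX ≥ YZ, only the acute value applies: ∠X ≈ 55.00°.
Then ∠Z = 180° − ∠Y − ∠X ≈ 39.30°.

55.00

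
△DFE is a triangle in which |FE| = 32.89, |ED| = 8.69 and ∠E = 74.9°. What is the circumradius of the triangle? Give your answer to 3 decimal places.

R ≈ 16.445

By the law of cosines, |DF|² = |FE|² + |ED|² − 2·|FE|·|ED|·cos E = 1008.4, so |DF| ≈ 31.755.
Area = ½·|FE|·|ED|·sin E ≈ 137.97.
Circumradius = |DF|/(2 sin E) ≈ 16.445.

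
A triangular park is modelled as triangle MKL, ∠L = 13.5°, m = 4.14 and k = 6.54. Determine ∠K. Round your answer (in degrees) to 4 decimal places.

By the law of cosines, l² = m² + k² − 2·m·k·cos L = 7.2562, so l ≈ 2.6937.
Law of cosines again: cos K = (l² + m² − k²)/(2·l·m) ≈ -0.82387, so ∠K ≈ 145.47°.

145.4746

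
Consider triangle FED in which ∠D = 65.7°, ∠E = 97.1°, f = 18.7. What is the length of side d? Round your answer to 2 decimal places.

The third angle is ∠F = 180° − ∠E − ∠D = 17.20°.
Law of sines: d = f·sin D/sin F ≈ 57.635.

57.64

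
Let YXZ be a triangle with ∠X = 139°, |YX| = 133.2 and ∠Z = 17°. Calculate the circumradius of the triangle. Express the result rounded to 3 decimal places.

R ≈ 227.792

The third angle is ∠Y = 180° − ∠X − ∠Z = 24.00°.
Law of sines: |XZ| = |YX|·sin Y/sin Z ≈ 185.3.
Law of sines: |ZY| = |YX|·sin X/sin Z ≈ 298.89.
Circumradius = |YX|/(2 sin Z) ≈ 227.79.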